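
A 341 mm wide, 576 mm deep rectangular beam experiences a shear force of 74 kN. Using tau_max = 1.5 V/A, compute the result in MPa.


A = b * h = 341 * 576 = 196416 mm^2
V = 74 kN = 74000.0 N
tau_max = 1.5 * V / A = 1.5 * 74000.0 / 196416
= 0.5651 MPa

0.5651 MPa


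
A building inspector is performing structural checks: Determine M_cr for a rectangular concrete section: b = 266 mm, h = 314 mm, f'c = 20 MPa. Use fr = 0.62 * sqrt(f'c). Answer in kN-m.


fr = 0.62 * sqrt(20) = 0.62 * 4.4721 = 2.7727 MPa
I = 266 * 314^3 / 12 = 686261025.33 mm^4
y_t = 157.0 mm
M_cr = fr * I / y_t = 2.7727 * 686261025.33 / 157.0 N-mm
= 12.1198 kN-m

12.1198 kN-m


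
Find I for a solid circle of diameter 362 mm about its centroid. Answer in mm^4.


r = d / 2 = 362 / 2 = 181.0 mm
I = pi * r^4 / 4 = pi * 181.0^4 / 4
= 842954592.04 mm^4

842954592.04 mm^4


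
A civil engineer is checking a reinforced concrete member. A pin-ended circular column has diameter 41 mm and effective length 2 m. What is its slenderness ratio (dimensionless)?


Radius of gyration r = d / 4 = 41 / 4 = 10.25 mm
L_eff = 2000.0 mm
Slenderness ratio = L / r = 2000.0 / 10.25 = 195.12 (dimensionless)

195.12 (dimensionless)


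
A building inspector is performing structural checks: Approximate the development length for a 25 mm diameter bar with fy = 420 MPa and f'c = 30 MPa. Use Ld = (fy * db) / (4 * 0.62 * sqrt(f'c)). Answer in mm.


Ld = (fy * db) / (4 * 0.62 * sqrt(f'c))
= (420 * 25) / (4 * 0.62 * sqrt(30))
= 10500 / 13.5835
= 773.0 mm

773.0 mm


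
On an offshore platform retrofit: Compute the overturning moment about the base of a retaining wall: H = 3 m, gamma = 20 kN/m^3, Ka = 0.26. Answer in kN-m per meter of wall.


Pa = 0.5 * Ka * gamma * H^2
= 0.5 * 0.26 * 20 * 3^2
= 23.4 kN/m
Arm = H / 3 = 3 / 3 = 1.0 m
Mo = Pa * arm = Pa * H / 3 = 23.4 * 3 / 3 = 23.4 kN-m/m

23.4 kN-m/m


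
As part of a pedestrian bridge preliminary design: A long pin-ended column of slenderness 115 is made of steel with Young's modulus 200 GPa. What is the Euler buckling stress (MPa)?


sigma_cr = pi^2 * E / lambda^2
= 9.8696 * 200000.0 / 115^2
= 9.8696 * 200000.0 / 13225
= 149.2568 MPa

149.2568 MPa


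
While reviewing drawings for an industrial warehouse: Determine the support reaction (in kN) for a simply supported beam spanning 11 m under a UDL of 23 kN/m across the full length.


Total load = w * L = 23 * 11 = 253 kN
By symmetry, each reaction R = total / 2 = 253 / 2 = 126.5 kN

126.5 kN


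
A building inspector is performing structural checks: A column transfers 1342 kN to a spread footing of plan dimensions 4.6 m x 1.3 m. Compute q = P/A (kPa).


A = 4.6 * 1.3 = 5.98 m^2
q = P / A = 1342 / 5.98
= 224.4147 kPa

224.4147 kPa


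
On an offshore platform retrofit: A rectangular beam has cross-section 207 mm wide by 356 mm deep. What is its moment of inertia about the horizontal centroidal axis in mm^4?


I = b * h^3 / 12
= 207 * 356^3 / 12
= 207 * 45118016 / 12
= 778285776.0 mm^4

778285776.0 mm^4


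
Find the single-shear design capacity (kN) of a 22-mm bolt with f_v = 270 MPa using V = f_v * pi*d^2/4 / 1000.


A = pi * d^2 / 4 = pi * 22^2 / 4 = 380.1327 mm^2
V = f_v * A / 1000 = 270 * 380.1327 / 1000
= 102.6358 kN

102.6358 kN


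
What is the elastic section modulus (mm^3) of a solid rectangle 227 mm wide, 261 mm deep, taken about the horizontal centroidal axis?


S = b * h^2 / 6
= 227 * 261^2 / 6
= 227 * 68121 / 6
= 2577244.5 mm^3

2577244.5 mm^3


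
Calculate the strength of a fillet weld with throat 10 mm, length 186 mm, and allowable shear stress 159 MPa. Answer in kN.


Strength = throat * length * allowable stress
= 10 * 186 * 159 N
= 295740 N
= 295.74 kN

295.74 kN


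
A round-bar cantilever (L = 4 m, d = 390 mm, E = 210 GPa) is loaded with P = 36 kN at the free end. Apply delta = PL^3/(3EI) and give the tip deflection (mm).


I = pi * d^4 / 64 = pi * 390^4 / 64 = 1135607695.33 mm^4
L = 4000.0 mm, P = 36000.0 N, E = 210000.0 MPa
delta = P * L^3 / (3 * E * I)
= 36000.0 * 4000.0^3 / (3 * 210000.0 * 1135607695.33)
= 3.2204 mm

3.2204 mm


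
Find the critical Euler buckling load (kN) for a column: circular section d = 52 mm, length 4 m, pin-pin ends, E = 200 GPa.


I = pi * d^4 / 64 = 358908.11 mm^4
L = 4000.0 mm
P_cr = pi^2 * E * I / L^2
= 9.8696 * 200000.0 * 358908.11 / 4000.0^2
= 44278.51 N = 44.2785 kN

44.2785 kN


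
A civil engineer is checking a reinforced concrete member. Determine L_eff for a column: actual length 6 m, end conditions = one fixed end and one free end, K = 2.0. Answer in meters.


L_eff = K * L
= 2.0 * 6
= 12.0 m

12.0 m


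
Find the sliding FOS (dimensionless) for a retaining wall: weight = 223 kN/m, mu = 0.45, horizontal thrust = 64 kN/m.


Resisting force = mu * W = 0.45 * 223 = 100.35 kN/m
FOS = Resisting / Driving = 100.35 / 64
= 1.568 (dimensionless)

1.568 (dimensionless)


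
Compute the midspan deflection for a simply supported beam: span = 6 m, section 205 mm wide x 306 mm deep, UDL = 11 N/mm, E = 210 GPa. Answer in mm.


I = 205 * 306^3 / 12 = 489482190.0 mm^4
L = 6000.0 mm, w = 11 N/mm, E = 210000.0 MPa
delta = 5 * w * L^4 / (384 * E * I)
= 5 * 11 * 6000.0^4 / (384 * 210000.0 * 489482190.0)
= 1.8058 mm

1.8058 mm


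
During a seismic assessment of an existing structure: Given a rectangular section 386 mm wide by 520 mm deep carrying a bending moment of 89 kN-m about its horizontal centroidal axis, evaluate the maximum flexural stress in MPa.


I = b * h^3 / 12 = 386 * 520^3 / 12 = 4522890666.67 mm^4
y = h / 2 = 520 / 2 = 260.0 mm
M = 89 kN-m = 89000000.0 N-mm
sigma = M * y / I = 89000000.0 * 260.0 / 4522890666.67
= 5.12 MPa

5.12 MPa


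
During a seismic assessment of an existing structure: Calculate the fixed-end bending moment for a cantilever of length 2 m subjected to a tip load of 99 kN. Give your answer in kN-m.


For a cantilever with a point load at the free end:
M_max = P * L = 99 * 2 = 198 kN-m

198 kN-m


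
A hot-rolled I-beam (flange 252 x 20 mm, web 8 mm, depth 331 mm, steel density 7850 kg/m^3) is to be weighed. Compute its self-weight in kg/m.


A_flanges = 2 * 252 * 20 = 10080 mm^2
A_web = (331 - 2 * 20) * 8 = 2328 mm^2
A_total = 10080 + 2328 = 12408 mm^2 = 0.012408 m^2
Weight = rho * A = 7850 * 0.012408 = 97.4028 kg/m

97.4028 kg/m


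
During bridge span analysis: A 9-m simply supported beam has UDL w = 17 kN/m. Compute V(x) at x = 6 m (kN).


R_A = w * L / 2 = 17 * 9 / 2 = 76.5 kN
V(x) = R_A - w * x = 76.5 - 17 * 6
= -25.5 kN

-25.5 kN


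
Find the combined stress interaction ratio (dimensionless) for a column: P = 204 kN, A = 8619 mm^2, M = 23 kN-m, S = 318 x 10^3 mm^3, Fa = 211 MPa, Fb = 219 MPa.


f_a = P / A = 204000.0 / 8619 = 23.6686 MPa
f_b = M / S = 23000000.0 / 318000.0 = 72.327 MPa
Ratio = f_a / Fa + f_b / Fb
= 23.6686 / 211 + 72.327 / 219
= 0.4424 (dimensionless)

0.4424 (dimensionless)


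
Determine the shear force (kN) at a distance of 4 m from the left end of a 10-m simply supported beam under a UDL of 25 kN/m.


R_A = w * L / 2 = 25 * 10 / 2 = 125.0 kN
V(x) = R_A - w * x = 125.0 - 25 * 4
= 25.0 kN

25.0 kN


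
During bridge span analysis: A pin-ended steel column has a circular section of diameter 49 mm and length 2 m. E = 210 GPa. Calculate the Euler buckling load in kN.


I = pi * d^4 / 64 = 282979.01 mm^4
L = 2000.0 mm
P_cr = pi^2 * E * I / L^2
= 9.8696 * 210000.0 * 282979.01 / 2000.0^2
= 146626.77 N = 146.6268 kN

146.6268 kN


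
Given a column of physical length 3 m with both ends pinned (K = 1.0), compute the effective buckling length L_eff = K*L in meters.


L_eff = K * L
= 1.0 * 3
= 3.0 m

3.0 m


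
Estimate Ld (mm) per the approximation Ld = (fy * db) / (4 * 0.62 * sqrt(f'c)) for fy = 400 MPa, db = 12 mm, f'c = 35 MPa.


Ld = (fy * db) / (4 * 0.62 * sqrt(f'c))
= (400 * 12) / (4 * 0.62 * sqrt(35))
= 4800 / 14.6719
= 327.16 mm

327.16 mm


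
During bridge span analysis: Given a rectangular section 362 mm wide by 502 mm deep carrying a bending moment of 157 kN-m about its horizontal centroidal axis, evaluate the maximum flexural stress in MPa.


I = b * h^3 / 12 = 362 * 502^3 / 12 = 3816264574.67 mm^4
y = h / 2 = 502 / 2 = 251.0 mm
M = 157 kN-m = 157000000.0 N-mm
sigma = M * y / I = 157000000.0 * 251.0 / 3816264574.67
= 10.33 MPa

10.33 MPa


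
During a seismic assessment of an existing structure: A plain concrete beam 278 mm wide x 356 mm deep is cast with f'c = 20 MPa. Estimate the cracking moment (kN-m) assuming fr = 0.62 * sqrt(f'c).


fr = 0.62 * sqrt(20) = 0.62 * 4.4721 = 2.7727 MPa
I = 278 * 356^3 / 12 = 1045234037.33 mm^4
y_t = 178.0 mm
M_cr = fr * I / y_t = 2.7727 * 1045234037.33 / 178.0 N-mm
= 16.2817 kN-m

16.2817 kN-m


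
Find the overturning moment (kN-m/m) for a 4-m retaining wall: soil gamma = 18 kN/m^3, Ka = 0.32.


Pa = 0.5 * Ka * gamma * H^2
= 0.5 * 0.32 * 18 * 4^2
= 46.08 kN/m
Arm = H / 3 = 4 / 3 = 1.3333 m
Mo = Pa * arm = Pa * H / 3 = 46.08 * 4 / 3 = 61.44 kN-m/m

61.44 kN-m/m


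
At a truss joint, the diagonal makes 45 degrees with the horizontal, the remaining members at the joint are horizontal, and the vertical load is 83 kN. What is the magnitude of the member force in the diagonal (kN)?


At the joint, only the diagonal has a vertical component, so vertical equilibrium gives:
F * sin(45) = 83
F = 83 / sin(45)
= 83 / 0.707107
= 117.38 kN

117.38 kN


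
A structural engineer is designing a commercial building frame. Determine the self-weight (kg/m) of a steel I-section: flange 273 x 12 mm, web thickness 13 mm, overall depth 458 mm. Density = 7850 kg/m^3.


A_flanges = 2 * 273 * 12 = 6552 mm^2
A_web = (458 - 2 * 12) * 13 = 5642 mm^2
A_total = 6552 + 5642 = 12194 mm^2 = 0.012194 m^2
Weight = rho * A = 7850 * 0.012194 = 95.7229 kg/m

95.7229 kg/m


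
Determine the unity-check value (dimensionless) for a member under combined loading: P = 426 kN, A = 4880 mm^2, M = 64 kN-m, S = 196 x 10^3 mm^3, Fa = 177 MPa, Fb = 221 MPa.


f_a = P / A = 426000.0 / 4880 = 87.2951 MPa
f_b = M / S = 64000000.0 / 196000.0 = 326.5306 MPa
Ratio = f_a / Fa + f_b / Fb
= 87.2951 / 177 + 326.5306 / 221
= 1.9707 (dimensionless)

1.9707 (dimensionless)


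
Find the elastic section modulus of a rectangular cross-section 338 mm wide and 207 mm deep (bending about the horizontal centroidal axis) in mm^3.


S = b * h^2 / 6
= 338 * 207^2 / 6
= 338 * 42849 / 6
= 2413827.0 mm^3

2413827.0 mm^3


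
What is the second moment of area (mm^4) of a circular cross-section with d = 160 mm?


r = d / 2 = 160 / 2 = 80.0 mm
I = pi * r^4 / 4 = pi * 80.0^4 / 4
= 32169908.77 mm^4

32169908.77 mm^4


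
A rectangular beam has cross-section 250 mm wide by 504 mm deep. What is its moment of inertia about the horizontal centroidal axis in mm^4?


I = b * h^3 / 12
= 250 * 504^3 / 12
= 250 * 128024064 / 12
= 2667168000.0 mm^4

2667168000.0 mm^4


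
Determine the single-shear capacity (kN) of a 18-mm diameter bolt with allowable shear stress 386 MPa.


A = pi * d^2 / 4 = pi * 18^2 / 4 = 254.469 mm^2
V = f_v * A / 1000 = 386 * 254.469 / 1000
= 98.225 kN

98.225 kN


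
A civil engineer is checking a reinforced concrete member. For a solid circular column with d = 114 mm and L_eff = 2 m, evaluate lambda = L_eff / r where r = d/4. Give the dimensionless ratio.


Radius of gyration r = d / 4 = 114 / 4 = 28.5 mm
L_eff = 2000.0 mm
Slenderness ratio = L / r = 2000.0 / 28.5 = 70.18 (dimensionless)

70.18 (dimensionless)


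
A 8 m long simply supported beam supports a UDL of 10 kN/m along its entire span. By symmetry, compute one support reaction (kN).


Total load = w * L = 10 * 8 = 80 kN
By symmetry, each reaction R = total / 2 = 80 / 2 = 40.0 kN

40.0 kN


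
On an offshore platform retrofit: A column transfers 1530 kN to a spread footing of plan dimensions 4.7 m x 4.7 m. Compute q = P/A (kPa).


A = 4.7 * 4.7 = 22.09 m^2
q = P / A = 1530 / 22.09
= 69.2621 kPa

69.2621 kPa


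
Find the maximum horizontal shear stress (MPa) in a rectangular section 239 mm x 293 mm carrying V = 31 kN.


A = b * h = 239 * 293 = 70027 mm^2
V = 31 kN = 31000.0 N
tau_max = 1.5 * V / A = 1.5 * 31000.0 / 70027
= 0.664 MPa

0.664 MPa


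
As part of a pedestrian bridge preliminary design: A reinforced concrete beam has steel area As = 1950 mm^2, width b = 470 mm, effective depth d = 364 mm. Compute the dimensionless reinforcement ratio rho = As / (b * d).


rho = As / (b * d)
= 1950 / (470 * 364)
= 1950 / 171080
= 0.011398 (dimensionless)

0.011398 (dimensionless)


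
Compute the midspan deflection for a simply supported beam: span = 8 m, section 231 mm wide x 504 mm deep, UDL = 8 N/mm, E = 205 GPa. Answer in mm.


I = 231 * 504^3 / 12 = 2464463232.0 mm^4
L = 8000.0 mm, w = 8 N/mm, E = 205000.0 MPa
delta = 5 * w * L^4 / (384 * E * I)
= 5 * 8 * 8000.0^4 / (384 * 205000.0 * 2464463232.0)
= 0.8445 mm

0.8445 mm


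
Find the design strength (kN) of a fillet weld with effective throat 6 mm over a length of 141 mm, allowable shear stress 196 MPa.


Strength = throat * length * allowable stress
= 6 * 141 * 196 N
= 165816 N
= 165.82 kN

165.82 kN


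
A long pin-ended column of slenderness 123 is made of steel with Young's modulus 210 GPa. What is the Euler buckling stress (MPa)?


sigma_cr = pi^2 * E / lambda^2
= 9.8696 * 210000.0 / 123^2
= 9.8696 * 210000.0 / 15129
= 136.9963 MPa

136.9963 MPa


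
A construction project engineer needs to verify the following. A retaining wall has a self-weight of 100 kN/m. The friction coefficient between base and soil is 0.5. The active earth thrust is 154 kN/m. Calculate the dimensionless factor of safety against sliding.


Resisting force = mu * W = 0.5 * 100 = 50.0 kN/m
FOS = Resisting / Driving = 50.0 / 154
= 0.3247 (dimensionless)

0.3247 (dimensionless)


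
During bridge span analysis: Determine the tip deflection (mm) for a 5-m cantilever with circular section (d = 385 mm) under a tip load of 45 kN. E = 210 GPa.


I = pi * d^4 / 64 = pi * 385^4 / 64 = 1078481790.6 mm^4
L = 5000.0 mm, P = 45000.0 N, E = 210000.0 MPa
delta = P * L^3 / (3 * E * I)
= 45000.0 * 5000.0^3 / (3 * 210000.0 * 1078481790.6)
= 8.2788 mm

8.2788 mm


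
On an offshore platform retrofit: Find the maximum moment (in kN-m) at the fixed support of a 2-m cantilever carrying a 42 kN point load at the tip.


For a cantilever with a point load at the free end:
M_max = P * L = 42 * 2 = 84 kN-m

84 kN-m


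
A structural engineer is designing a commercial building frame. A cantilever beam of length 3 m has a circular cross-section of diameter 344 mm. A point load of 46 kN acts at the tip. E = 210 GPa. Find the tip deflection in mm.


I = pi * d^4 / 64 = pi * 344^4 / 64 = 687390726.76 mm^4
L = 3000.0 mm, P = 46000.0 N, E = 210000.0 MPa
delta = P * L^3 / (3 * E * I)
= 46000.0 * 3000.0^3 / (3 * 210000.0 * 687390726.76)
= 2.868 mm

2.868 mm


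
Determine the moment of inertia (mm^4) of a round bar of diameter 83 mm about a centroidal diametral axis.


r = d / 2 = 83 / 2 = 41.5 mm
I = pi * r^4 / 4 = pi * 41.5^4 / 4
= 2329604.88 mm^4

2329604.88 mm^4


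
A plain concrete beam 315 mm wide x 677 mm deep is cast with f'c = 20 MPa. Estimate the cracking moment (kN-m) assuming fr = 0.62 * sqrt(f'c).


fr = 0.62 * sqrt(20) = 0.62 * 4.4721 = 2.7727 MPa
I = 315 * 677^3 / 12 = 8145079241.25 mm^4
y_t = 338.5 mm
M_cr = fr * I / y_t = 2.7727 * 8145079241.25 / 338.5 N-mm
= 66.718 kN-m

66.718 kN-m


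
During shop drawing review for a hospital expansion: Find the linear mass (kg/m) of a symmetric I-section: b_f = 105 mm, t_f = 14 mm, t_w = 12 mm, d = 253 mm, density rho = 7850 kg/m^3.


A_flanges = 2 * 105 * 14 = 2940 mm^2
A_web = (253 - 2 * 14) * 12 = 2700 mm^2
A_total = 2940 + 2700 = 5640 mm^2 = 0.005640 m^2
Weight = rho * A = 7850 * 0.005640 = 44.274 kg/m

44.274 kg/m


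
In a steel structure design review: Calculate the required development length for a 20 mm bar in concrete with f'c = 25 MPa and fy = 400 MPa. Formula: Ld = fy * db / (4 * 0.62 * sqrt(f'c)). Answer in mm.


Ld = (fy * db) / (4 * 0.62 * sqrt(f'c))
= (400 * 20) / (4 * 0.62 * sqrt(25))
= 8000 / 12.4
= 645.16 mm

645.16 mm


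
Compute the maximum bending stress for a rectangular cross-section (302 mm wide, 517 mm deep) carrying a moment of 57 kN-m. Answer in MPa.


I = b * h^3 / 12 = 302 * 517^3 / 12 = 3477741727.17 mm^4
y = h / 2 = 517 / 2 = 258.5 mm
M = 57 kN-m = 57000000.0 N-mm
sigma = M * y / I = 57000000.0 * 258.5 / 3477741727.17
= 4.24 MPa

4.24 MPa


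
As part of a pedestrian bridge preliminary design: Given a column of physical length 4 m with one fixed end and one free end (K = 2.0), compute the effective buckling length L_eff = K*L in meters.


L_eff = K * L
= 2.0 * 4
= 8.0 m

8.0 m


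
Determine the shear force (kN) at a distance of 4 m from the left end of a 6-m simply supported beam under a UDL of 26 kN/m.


R_A = w * L / 2 = 26 * 6 / 2 = 78.0 kN
V(x) = R_A - w * x = 78.0 - 26 * 4
= -26.0 kN

-26.0 kN


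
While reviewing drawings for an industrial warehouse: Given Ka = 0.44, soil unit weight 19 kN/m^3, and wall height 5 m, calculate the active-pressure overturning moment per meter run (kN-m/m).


Pa = 0.5 * Ka * gamma * H^2
= 0.5 * 0.44 * 19 * 5^2
= 104.5 kN/m
Arm = H / 3 = 5 / 3 = 1.6667 m
Mo = Pa * arm = Pa * H / 3 = 104.5 * 5 / 3 = 174.1667 kN-m/m

174.1667 kN-m/m


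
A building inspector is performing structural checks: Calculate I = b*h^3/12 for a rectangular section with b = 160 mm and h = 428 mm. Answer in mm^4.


I = b * h^3 / 12
= 160 * 428^3 / 12
= 160 * 78402752 / 12
= 1045370026.67 mm^4

1045370026.67 mm^4


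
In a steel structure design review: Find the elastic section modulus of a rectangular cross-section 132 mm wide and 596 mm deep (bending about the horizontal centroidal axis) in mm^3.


S = b * h^2 / 6
= 132 * 596^2 / 6
= 132 * 355216 / 6
= 7814752.0 mm^3

7814752.0 mm^3


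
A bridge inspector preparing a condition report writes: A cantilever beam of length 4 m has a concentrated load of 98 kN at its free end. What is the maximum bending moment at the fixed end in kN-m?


For a cantilever with a point load at the free end:
M_max = P * L = 98 * 4 = 392 kN-m

392 kN-m


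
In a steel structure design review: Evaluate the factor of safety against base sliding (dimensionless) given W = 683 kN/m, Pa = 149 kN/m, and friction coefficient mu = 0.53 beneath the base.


Resisting force = mu * W = 0.53 * 683 = 361.99 kN/m
FOS = Resisting / Driving = 361.99 / 149
= 2.4295 (dimensionless)

2.4295 (dimensionless)


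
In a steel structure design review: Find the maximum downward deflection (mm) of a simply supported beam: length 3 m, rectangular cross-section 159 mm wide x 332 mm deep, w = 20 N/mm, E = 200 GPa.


I = 159 * 332^3 / 12 = 484875376.0 mm^4
L = 3000.0 mm, w = 20 N/mm, E = 200000.0 MPa
delta = 5 * w * L^4 / (384 * E * I)
= 5 * 20 * 3000.0^4 / (384 * 200000.0 * 484875376.0)
= 0.2175 mm

0.2175 mm


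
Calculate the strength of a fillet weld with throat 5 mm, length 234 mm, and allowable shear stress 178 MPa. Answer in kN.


Strength = throat * length * allowable stress
= 5 * 234 * 178 N
= 208260 N
= 208.26 kN

208.26 kN


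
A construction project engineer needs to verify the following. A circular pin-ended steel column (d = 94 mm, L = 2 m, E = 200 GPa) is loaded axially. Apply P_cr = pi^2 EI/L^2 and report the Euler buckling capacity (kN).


I = pi * d^4 / 64 = 3832492.5 mm^4
L = 2000.0 mm
P_cr = pi^2 * E * I / L^2
= 9.8696 * 200000.0 * 3832492.5 / 2000.0^2
= 1891259.24 N = 1891.2592 kN

1891.2592 kN


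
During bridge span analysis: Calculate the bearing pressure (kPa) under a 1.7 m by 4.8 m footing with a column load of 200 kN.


A = 1.7 * 4.8 = 8.16 m^2
q = P / A = 200 / 8.16
= 24.5098 kPa

24.5098 kPa


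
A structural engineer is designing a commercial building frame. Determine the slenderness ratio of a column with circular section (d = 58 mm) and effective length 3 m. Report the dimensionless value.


Radius of gyration r = d / 4 = 58 / 4 = 14.5 mm
L_eff = 3000.0 mm
Slenderness ratio = L / r = 3000.0 / 14.5 = 206.9 (dimensionless)

206.9 (dimensionless)


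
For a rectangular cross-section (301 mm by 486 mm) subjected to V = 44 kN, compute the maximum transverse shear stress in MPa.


A = b * h = 301 * 486 = 146286 mm^2
V = 44 kN = 44000.0 N
tau_max = 1.5 * V / A = 1.5 * 44000.0 / 146286
= 0.4512 MPa

0.4512 MPa


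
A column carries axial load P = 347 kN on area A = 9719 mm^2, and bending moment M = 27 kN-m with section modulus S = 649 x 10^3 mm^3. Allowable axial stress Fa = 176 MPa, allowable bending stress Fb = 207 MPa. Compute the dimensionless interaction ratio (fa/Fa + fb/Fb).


f_a = P / A = 347000.0 / 9719 = 35.7033 MPa
f_b = M / S = 27000000.0 / 649000.0 = 41.6025 MPa
Ratio = f_a / Fa + f_b / Fb
= 35.7033 / 176 + 41.6025 / 207
= 0.4038 (dimensionless)

0.4038 (dimensionless)


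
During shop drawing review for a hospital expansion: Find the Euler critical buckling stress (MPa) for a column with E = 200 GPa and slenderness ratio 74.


sigma_cr = pi^2 * E / lambda^2
= 9.8696 * 200000.0 / 74^2
= 9.8696 * 200000.0 / 5476
= 360.4677 MPa

360.4677 MPa


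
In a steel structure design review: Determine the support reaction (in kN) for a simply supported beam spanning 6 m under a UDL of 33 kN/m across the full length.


Total load = w * L = 33 * 6 = 198 kN
By symmetry, each reaction R = total / 2 = 198 / 2 = 99.0 kN

99.0 kN


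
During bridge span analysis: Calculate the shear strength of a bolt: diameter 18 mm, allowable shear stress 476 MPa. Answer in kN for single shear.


A = pi * d^2 / 4 = pi * 18^2 / 4 = 254.469 mm^2
V = f_v * A / 1000 = 476 * 254.469 / 1000
= 121.1272 kN

121.1272 kN


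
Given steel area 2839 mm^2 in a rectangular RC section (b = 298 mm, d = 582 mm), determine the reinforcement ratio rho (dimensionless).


rho = As / (b * d)
= 2839 / (298 * 582)
= 2839 / 173436
= 0.016369 (dimensionless)

0.016369 (dimensionless)


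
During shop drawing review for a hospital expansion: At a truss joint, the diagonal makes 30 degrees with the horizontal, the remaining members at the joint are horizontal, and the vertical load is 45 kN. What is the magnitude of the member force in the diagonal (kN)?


At the joint, only the diagonal has a vertical component, so vertical equilibrium gives:
F * sin(30) = 45
F = 45 / sin(30)
= 45 / 0.5
= 90.0 kN

90.0 kN


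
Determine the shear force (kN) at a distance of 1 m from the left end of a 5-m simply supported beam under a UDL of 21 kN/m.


R_A = w * L / 2 = 21 * 5 / 2 = 52.5 kN
V(x) = R_A - w * x = 52.5 - 21 * 1
= 31.5 kN

31.5 kN


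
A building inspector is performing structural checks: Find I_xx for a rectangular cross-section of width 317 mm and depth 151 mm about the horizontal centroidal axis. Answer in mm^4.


I = b * h^3 / 12
= 317 * 151^3 / 12
= 317 * 3442951 / 12
= 90951288.92 mm^4

90951288.92 mm^4


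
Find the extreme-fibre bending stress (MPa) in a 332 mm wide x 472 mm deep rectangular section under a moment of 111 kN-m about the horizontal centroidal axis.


I = b * h^3 / 12 = 332 * 472^3 / 12 = 2909261994.67 mm^4
y = h / 2 = 472 / 2 = 236.0 mm
M = 111 kN-m = 111000000.0 N-mm
sigma = M * y / I = 111000000.0 * 236.0 / 2909261994.67
= 9.0 MPa

9.0 MPa


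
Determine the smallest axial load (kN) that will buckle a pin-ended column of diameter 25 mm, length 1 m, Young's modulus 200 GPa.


I = pi * d^4 / 64 = 19174.76 mm^4
L = 1000.0 mm
P_cr = pi^2 * E * I / L^2
= 9.8696 * 200000.0 * 19174.76 / 1000.0^2
= 37849.46 N = 37.8495 kN

37.8495 kN


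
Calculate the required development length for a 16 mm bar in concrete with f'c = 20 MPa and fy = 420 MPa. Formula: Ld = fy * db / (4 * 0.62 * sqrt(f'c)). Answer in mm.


Ld = (fy * db) / (4 * 0.62 * sqrt(f'c))
= (420 * 16) / (4 * 0.62 * sqrt(20))
= 6720 / 11.0909
= 605.9 mm

605.9 mm


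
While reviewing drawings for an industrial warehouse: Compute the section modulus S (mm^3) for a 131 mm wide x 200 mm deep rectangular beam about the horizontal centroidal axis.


S = b * h^2 / 6
= 131 * 200^2 / 6
= 131 * 40000 / 6
= 873333.33 mm^3

873333.33 mm^3


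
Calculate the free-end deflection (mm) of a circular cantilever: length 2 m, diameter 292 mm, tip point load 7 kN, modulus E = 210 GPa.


I = pi * d^4 / 64 = pi * 292^4 / 64 = 356862821.2 mm^4
L = 2000.0 mm, P = 7000.0 N, E = 210000.0 MPa
delta = P * L^3 / (3 * E * I)
= 7000.0 * 2000.0^3 / (3 * 210000.0 * 356862821.2)
= 0.2491 mm

0.2491 mm


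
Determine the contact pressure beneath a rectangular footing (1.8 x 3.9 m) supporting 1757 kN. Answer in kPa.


A = 1.8 * 3.9 = 7.02 m^2
q = P / A = 1757 / 7.02
= 250.2849 kPa

250.2849 kPa


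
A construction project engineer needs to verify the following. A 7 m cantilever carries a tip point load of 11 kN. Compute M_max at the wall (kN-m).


For a cantilever with a point load at the free end:
M_max = P * L = 11 * 7 = 77 kN-m

77 kN-m


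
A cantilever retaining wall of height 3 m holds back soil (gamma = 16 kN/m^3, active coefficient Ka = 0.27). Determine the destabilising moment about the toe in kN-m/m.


Pa = 0.5 * Ka * gamma * H^2
= 0.5 * 0.27 * 16 * 3^2
= 19.44 kN/m
Arm = H / 3 = 3 / 3 = 1.0 m
Mo = Pa * arm = Pa * H / 3 = 19.44 * 3 / 3 = 19.44 kN-m/m

19.44 kN-m/m


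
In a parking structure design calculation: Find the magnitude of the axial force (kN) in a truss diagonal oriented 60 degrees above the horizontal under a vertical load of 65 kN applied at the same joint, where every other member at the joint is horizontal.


At the joint, only the diagonal has a vertical component, so vertical equilibrium gives:
F * sin(60) = 65
F = 65 / sin(60)
= 65 / 0.866025
= 75.06 kN

75.06 kN


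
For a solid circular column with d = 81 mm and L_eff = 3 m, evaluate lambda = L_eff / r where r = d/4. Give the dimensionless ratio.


Radius of gyration r = d / 4 = 81 / 4 = 20.25 mm
L_eff = 3000.0 mm
Slenderness ratio = L / r = 3000.0 / 20.25 = 148.15 (dimensionless)

148.15 (dimensionless)


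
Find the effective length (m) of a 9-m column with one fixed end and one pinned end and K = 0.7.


L_eff = K * L
= 0.7 * 9
= 6.3 m

6.3 m


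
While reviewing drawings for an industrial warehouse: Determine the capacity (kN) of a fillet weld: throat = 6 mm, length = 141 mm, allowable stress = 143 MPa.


Strength = throat * length * allowable stress
= 6 * 141 * 143 N
= 120978 N
= 120.98 kN

120.98 kN


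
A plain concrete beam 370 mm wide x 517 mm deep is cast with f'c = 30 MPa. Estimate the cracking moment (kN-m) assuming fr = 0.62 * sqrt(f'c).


fr = 0.62 * sqrt(30) = 0.62 * 5.4772 = 3.3959 MPa
I = 370 * 517^3 / 12 = 4260809400.83 mm^4
y_t = 258.5 mm
M_cr = fr * I / y_t = 3.3959 * 4260809400.83 / 258.5 N-mm
= 55.9737 kN-m

55.9737 kN-m


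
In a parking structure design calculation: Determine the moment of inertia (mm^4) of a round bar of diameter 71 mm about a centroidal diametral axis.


r = d / 2 = 71 / 2 = 35.5 mm
I = pi * r^4 / 4 = pi * 35.5^4 / 4
= 1247392.97 mm^4

1247392.97 mm^4


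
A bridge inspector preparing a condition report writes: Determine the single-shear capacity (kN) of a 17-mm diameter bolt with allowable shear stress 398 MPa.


A = pi * d^2 / 4 = pi * 17^2 / 4 = 226.9801 mm^2
V = f_v * A / 1000 = 398 * 226.9801 / 1000
= 90.3381 kN

90.3381 kN


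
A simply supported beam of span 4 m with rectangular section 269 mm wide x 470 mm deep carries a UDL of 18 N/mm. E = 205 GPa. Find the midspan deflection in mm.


I = 269 * 470^3 / 12 = 2327365583.33 mm^4
L = 4000.0 mm, w = 18 N/mm, E = 205000.0 MPa
delta = 5 * w * L^4 / (384 * E * I)
= 5 * 18 * 4000.0^4 / (384 * 205000.0 * 2327365583.33)
= 0.1258 mm

0.1258 mm


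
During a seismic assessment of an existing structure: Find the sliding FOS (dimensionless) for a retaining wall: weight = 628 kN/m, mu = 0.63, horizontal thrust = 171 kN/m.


Resisting force = mu * W = 0.63 * 628 = 395.64 kN/m
FOS = Resisting / Driving = 395.64 / 171
= 2.3137 (dimensionless)

2.3137 (dimensionless)


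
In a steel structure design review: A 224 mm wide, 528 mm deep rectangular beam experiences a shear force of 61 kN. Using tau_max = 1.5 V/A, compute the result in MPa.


A = b * h = 224 * 528 = 118272 mm^2
V = 61 kN = 61000.0 N
tau_max = 1.5 * V / A = 1.5 * 61000.0 / 118272
= 0.7736 MPa

0.7736 MPa


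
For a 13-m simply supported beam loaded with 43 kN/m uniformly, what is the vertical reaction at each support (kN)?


Total load = w * L = 43 * 13 = 559 kN
By symmetry, each reaction R = total / 2 = 559 / 2 = 279.5 kN

279.5 kN


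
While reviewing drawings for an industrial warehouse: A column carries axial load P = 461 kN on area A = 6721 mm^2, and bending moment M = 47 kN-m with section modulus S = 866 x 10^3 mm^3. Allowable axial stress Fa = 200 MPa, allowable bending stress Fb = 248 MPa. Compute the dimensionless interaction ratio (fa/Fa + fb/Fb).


f_a = P / A = 461000.0 / 6721 = 68.591 MPa
f_b = M / S = 47000000.0 / 866000.0 = 54.2725 MPa
Ratio = f_a / Fa + f_b / Fb
= 68.591 / 200 + 54.2725 / 248
= 0.5618 (dimensionless)

0.5618 (dimensionless)


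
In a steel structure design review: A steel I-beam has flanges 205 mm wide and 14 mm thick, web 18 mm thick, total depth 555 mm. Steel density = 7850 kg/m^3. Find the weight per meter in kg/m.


A_flanges = 2 * 205 * 14 = 5740 mm^2
A_web = (555 - 2 * 14) * 18 = 9486 mm^2
A_total = 5740 + 9486 = 15226 mm^2 = 0.015226 m^2
Weight = rho * A = 7850 * 0.015226 = 119.5241 kg/m

119.5241 kg/m


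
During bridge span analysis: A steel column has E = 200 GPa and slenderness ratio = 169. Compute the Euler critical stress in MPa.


sigma_cr = pi^2 * E / lambda^2
= 9.8696 * 200000.0 / 169^2
= 9.8696 * 200000.0 / 28561
= 69.1125 MPa

69.1125 MPa


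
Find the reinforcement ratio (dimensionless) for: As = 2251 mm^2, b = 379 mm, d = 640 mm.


rho = As / (b * d)
= 2251 / (379 * 640)
= 2251 / 242560
= 0.00928 (dimensionless)

0.00928 (dimensionless)


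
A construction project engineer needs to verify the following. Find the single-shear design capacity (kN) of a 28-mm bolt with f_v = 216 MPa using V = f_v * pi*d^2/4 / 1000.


A = pi * d^2 / 4 = pi * 28^2 / 4 = 615.7522 mm^2
V = f_v * A / 1000 = 216 * 615.7522 / 1000
= 133.0025 kN

133.0025 kN


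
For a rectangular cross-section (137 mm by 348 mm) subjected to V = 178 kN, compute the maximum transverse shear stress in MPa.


A = b * h = 137 * 348 = 47676 mm^2
V = 178 kN = 178000.0 N
tau_max = 1.5 * V / A = 1.5 * 178000.0 / 47676
= 5.6003 MPa

5.6003 MPa


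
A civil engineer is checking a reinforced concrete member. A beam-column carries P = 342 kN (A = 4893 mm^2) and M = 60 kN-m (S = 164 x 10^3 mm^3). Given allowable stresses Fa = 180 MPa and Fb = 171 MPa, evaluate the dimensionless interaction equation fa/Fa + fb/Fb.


f_a = P / A = 342000.0 / 4893 = 69.8958 MPa
f_b = M / S = 60000000.0 / 164000.0 = 365.8537 MPa
Ratio = f_a / Fa + f_b / Fb
= 69.8958 / 180 + 365.8537 / 171
= 2.5278 (dimensionless)

2.5278 (dimensionless)


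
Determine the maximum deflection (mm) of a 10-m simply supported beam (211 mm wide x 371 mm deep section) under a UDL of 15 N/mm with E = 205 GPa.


I = 211 * 371^3 / 12 = 897889593.42 mm^4
L = 10000.0 mm, w = 15 N/mm, E = 205000.0 MPa
delta = 5 * w * L^4 / (384 * E * I)
= 5 * 15 * 10000.0^4 / (384 * 205000.0 * 897889593.42)
= 10.6109 mm

10.6109 mm


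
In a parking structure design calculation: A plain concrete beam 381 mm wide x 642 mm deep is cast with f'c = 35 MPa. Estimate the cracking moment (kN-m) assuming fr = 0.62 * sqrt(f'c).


fr = 0.62 * sqrt(35) = 0.62 * 5.9161 = 3.668 MPa
I = 381 * 642^3 / 12 = 8401344894.0 mm^4
y_t = 321.0 mm
M_cr = fr * I / y_t = 3.668 * 8401344894.0 / 321.0 N-mm
= 95.9996 kN-m

95.9996 kN-m


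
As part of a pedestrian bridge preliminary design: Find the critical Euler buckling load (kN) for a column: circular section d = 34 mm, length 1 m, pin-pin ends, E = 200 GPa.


I = pi * d^4 / 64 = 65597.24 mm^4
L = 1000.0 mm
P_cr = pi^2 * E * I / L^2
= 9.8696 * 200000.0 * 65597.24 / 1000.0^2
= 129483.76 N = 129.4838 kN

129.4838 kN


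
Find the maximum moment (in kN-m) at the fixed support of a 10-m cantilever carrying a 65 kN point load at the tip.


For a cantilever with a point load at the free end:
M_max = P * L = 65 * 10 = 650 kN-m

650 kN-m


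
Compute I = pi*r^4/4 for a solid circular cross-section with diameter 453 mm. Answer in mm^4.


r = d / 2 = 453 / 2 = 226.5 mm
I = pi * r^4 / 4 = pi * 226.5^4 / 4
= 2067105805.77 mm^4

2067105805.77 mm^4


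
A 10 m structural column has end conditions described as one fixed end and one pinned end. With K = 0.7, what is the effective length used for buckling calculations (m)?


L_eff = K * L
= 0.7 * 10
= 7.0 m

7.0 m


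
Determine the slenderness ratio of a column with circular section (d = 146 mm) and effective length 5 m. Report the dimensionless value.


Radius of gyration r = d / 4 = 146 / 4 = 36.5 mm
L_eff = 5000.0 mm
Slenderness ratio = L / r = 5000.0 / 36.5 = 136.99 (dimensionless)

136.99 (dimensionless)


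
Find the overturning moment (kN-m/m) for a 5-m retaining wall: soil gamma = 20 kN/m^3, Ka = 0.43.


Pa = 0.5 * Ka * gamma * H^2
= 0.5 * 0.43 * 20 * 5^2
= 107.5 kN/m
Arm = H / 3 = 5 / 3 = 1.6667 m
Mo = Pa * arm = Pa * H / 3 = 107.5 * 5 / 3 = 179.1667 kN-m/m

179.1667 kN-m/m


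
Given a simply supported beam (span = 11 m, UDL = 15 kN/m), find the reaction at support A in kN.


Total load = w * L = 15 * 11 = 165 kN
By symmetry, each reaction R = total / 2 = 165 / 2 = 82.5 kN

82.5 kN


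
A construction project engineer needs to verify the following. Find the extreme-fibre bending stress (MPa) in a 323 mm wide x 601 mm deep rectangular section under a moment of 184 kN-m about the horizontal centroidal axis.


I = b * h^3 / 12 = 323 * 601^3 / 12 = 5843118476.92 mm^4
y = h / 2 = 601 / 2 = 300.5 mm
M = 184 kN-m = 184000000.0 N-mm
sigma = M * y / I = 184000000.0 * 300.5 / 5843118476.92
= 9.46 MPa

9.46 MPa


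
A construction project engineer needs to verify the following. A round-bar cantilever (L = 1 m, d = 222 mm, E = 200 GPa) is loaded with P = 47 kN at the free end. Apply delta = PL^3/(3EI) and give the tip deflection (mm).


I = pi * d^4 / 64 = pi * 222^4 / 64 = 119228971.19 mm^4
L = 1000.0 mm, P = 47000.0 N, E = 200000.0 MPa
delta = P * L^3 / (3 * E * I)
= 47000.0 * 1000.0^3 / (3 * 200000.0 * 119228971.19)
= 0.657 mm

0.657 mm


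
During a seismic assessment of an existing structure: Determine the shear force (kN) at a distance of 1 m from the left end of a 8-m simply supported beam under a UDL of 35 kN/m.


R_A = w * L / 2 = 35 * 8 / 2 = 140.0 kN
V(x) = R_A - w * x = 140.0 - 35 * 1
= 105.0 kN

105.0 kN


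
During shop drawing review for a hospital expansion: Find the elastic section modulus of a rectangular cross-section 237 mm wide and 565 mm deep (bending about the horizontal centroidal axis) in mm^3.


S = b * h^2 / 6
= 237 * 565^2 / 6
= 237 * 319225 / 6
= 12609387.5 mm^3

12609387.5 mm^3


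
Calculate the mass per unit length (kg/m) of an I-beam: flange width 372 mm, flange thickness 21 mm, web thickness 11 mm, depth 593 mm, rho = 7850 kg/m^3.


A_flanges = 2 * 372 * 21 = 15624 mm^2
A_web = (593 - 2 * 21) * 11 = 6061 mm^2
A_total = 15624 + 6061 = 21685 mm^2 = 0.021685 m^2
Weight = rho * A = 7850 * 0.021685 = 170.2272 kg/m

170.2272 kg/m


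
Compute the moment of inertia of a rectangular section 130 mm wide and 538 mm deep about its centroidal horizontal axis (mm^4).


I = b * h^3 / 12
= 130 * 538^3 / 12
= 130 * 155720872 / 12
= 1686976113.33 mm^4

1686976113.33 mm^4


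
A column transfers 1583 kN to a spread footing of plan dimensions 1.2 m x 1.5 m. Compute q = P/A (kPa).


A = 1.2 * 1.5 = 1.8 m^2
q = P / A = 1583 / 1.8
= 879.4444 kPa

879.4444 kPa


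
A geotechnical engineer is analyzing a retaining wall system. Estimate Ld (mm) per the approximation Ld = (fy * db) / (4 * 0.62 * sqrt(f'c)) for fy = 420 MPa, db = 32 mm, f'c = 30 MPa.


Ld = (fy * db) / (4 * 0.62 * sqrt(f'c))
= (420 * 32) / (4 * 0.62 * sqrt(30))
= 13440 / 13.5835
= 989.43 mm

989.43 mm


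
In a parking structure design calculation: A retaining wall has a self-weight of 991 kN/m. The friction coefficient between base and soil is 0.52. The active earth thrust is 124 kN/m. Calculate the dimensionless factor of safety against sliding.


Resisting force = mu * W = 0.52 * 991 = 515.32 kN/m
FOS = Resisting / Driving = 515.32 / 124
= 4.1558 (dimensionless)

4.1558 (dimensionless)


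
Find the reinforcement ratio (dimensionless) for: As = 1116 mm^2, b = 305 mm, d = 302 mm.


rho = As / (b * d)
= 1116 / (305 * 302)
= 1116 / 92110
= 0.012116 (dimensionless)

0.012116 (dimensionless)


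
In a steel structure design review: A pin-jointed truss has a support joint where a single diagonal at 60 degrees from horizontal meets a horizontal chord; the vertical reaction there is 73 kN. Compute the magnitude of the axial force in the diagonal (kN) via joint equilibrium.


At the joint, only the diagonal has a vertical component, so vertical equilibrium gives:
F * sin(60) = 73
F = 73 / sin(60)
= 73 / 0.866025
= 84.29 kN

84.29 kN


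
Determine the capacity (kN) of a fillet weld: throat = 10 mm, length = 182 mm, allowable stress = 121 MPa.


Strength = throat * length * allowable stress
= 10 * 182 * 121 N
= 220220 N
= 220.22 kN

220.22 kN


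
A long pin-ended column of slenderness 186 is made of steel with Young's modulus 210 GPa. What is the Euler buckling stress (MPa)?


sigma_cr = pi^2 * E / lambda^2
= 9.8696 * 210000.0 / 186^2
= 9.8696 * 210000.0 / 34596
= 59.9091 MPa

59.9091 MPa


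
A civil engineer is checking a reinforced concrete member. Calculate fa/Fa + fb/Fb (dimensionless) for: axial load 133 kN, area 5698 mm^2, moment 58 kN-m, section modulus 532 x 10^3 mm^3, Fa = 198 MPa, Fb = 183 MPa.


f_a = P / A = 133000.0 / 5698 = 23.3415 MPa
f_b = M / S = 58000000.0 / 532000.0 = 109.0226 MPa
Ratio = f_a / Fa + f_b / Fb
= 23.3415 / 198 + 109.0226 / 183
= 0.7136 (dimensionless)

0.7136 (dimensionless)


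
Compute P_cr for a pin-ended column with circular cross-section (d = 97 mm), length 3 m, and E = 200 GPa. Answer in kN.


I = pi * d^4 / 64 = 4345670.92 mm^4
L = 3000.0 mm
P_cr = pi^2 * E * I / L^2
= 9.8696 * 200000.0 * 4345670.92 / 3000.0^2
= 953112.29 N = 953.1123 kN

953.1123 kN


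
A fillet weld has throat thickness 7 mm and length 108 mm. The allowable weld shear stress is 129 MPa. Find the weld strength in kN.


Strength = throat * length * allowable stress
= 7 * 108 * 129 N
= 97524 N
= 97.52 kN

97.52 kN


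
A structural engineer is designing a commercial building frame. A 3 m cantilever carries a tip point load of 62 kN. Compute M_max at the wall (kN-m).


For a cantilever with a point load at the free end:
M_max = P * L = 62 * 3 = 186 kN-m

186 kN-m


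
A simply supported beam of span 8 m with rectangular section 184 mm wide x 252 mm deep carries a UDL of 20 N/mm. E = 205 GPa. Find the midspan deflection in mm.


I = 184 * 252^3 / 12 = 245379456.0 mm^4
L = 8000.0 mm, w = 20 N/mm, E = 205000.0 MPa
delta = 5 * w * L^4 / (384 * E * I)
= 5 * 20 * 8000.0^4 / (384 * 205000.0 * 245379456.0)
= 21.2049 mm

21.2049 mm


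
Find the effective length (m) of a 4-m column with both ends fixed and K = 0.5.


L_eff = K * L
= 0.5 * 4
= 2.0 m

2.0 m


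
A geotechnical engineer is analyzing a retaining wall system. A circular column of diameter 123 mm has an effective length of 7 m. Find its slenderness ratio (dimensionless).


Radius of gyration r = d / 4 = 123 / 4 = 30.75 mm
L_eff = 7000.0 mm
Slenderness ratio = L / r = 7000.0 / 30.75 = 227.64 (dimensionless)

227.64 (dimensionless)
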